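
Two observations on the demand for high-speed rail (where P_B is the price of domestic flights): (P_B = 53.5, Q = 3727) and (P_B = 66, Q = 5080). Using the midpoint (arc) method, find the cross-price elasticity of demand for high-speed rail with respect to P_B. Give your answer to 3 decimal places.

1.469

ΔQ_A = 5080 − 3727 = 1353; ΔP_B = 66 − 53.5 = 12.5.
Midpoints: Q̄_A = 4403.5, P̄_B = 59.75.
ε = (ΔQ_A/Q̄_A)/(ΔP_B/P̄_B) = (1353/4403.5)/(12.5/59.75) ≈ 1.469.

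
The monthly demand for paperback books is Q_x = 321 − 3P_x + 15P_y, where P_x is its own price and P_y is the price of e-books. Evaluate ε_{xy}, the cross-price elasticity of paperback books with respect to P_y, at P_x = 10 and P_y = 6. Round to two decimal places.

At P_x = 10 and P_y = 6: Q_x = 381.
∂Q_x/∂P_y = 15.
ε = (∂Q_x/∂P_y)(P_y/Q_x) = 15 × (6/381) ≈ 0.24.
Since ε > 0, paperback books and e-books are substitutes.

0.24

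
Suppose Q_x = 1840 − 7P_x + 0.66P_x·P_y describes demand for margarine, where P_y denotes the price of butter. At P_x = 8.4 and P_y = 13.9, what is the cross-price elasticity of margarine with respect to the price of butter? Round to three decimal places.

0.041

At P_x = 8.4 and P_y = 13.9: Q_x = 1858.262.
∂Q_x/∂P_y = 0.66P_x = 0.66(8.4) = 5.5440.
ε = (∂Q_x/∂P_y)(P_y/Q_x) = 5.5440 × (13.9/1858.262) ≈ 0.041.
ε > 0: substitutes.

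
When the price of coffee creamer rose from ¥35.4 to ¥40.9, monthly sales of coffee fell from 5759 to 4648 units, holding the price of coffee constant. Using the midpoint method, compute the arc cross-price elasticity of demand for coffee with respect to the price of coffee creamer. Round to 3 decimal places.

ΔQ_A = 4648 − 5759 = -1111; ΔP_B = 40.9 − 35.4 = 5.5.
Midpoints: Q̄_A = 5203.5, P̄_B = 38.15.
ε = (ΔQ_A/Q̄_A)/(ΔP_B/P̄_B) = (-1111/5203.5)/(5.5/38.15) ≈ -1.481.
ε < 0: coffee and coffee creamer are complements.

-1.481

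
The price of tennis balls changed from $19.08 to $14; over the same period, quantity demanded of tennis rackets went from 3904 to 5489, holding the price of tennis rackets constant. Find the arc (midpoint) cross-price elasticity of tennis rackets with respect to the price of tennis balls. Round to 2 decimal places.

ΔQ_A = 5489 − 3904 = 1585; ΔP_B = 14 − 19.08 = -5.08.
Midpoints: Q̄_A = 4696.5, P̄_B = 16.54.
ε = (ΔQ_A/Q̄_A)/(ΔP_B/P̄_B) = (1585/4696.5)/(-5.08/16.54) ≈ -1.10.

-1.10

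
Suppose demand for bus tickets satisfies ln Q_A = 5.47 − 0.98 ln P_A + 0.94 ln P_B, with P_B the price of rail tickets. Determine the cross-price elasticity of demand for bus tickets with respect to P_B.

0.94

In a log-linear (constant-elasticity) demand function, the coefficient on ln P_B is the cross-price elasticity.
ε = 0.94. Positive, so bus tickets and rail tickets are substitutes.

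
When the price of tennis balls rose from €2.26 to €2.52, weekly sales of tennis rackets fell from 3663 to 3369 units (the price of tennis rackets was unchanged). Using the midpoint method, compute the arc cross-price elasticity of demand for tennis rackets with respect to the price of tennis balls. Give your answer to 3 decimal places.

ΔQ_A = 3369 − 3663 = -294; ΔP_B = 2.52 − 2.26 = 0.26.
Midpoints: Q̄_A = 3516.0, P̄_B = 2.39.
ε = (ΔQ_A/Q̄_A)/(ΔP_B/P̄_B) = (-294/3516.0)/(0.26/2.39) ≈ -0.769.

-0.769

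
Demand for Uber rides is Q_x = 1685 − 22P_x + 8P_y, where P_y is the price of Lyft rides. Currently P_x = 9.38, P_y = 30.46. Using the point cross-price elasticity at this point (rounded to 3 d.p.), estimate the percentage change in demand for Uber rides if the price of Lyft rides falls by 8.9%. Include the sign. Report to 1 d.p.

-1.3%

At P_x = 9.38, P_y = 30.46: Q_x = 1722.32.
∂Q_x/∂P_y = 8.
ε = (∂Q_x/∂P_y)(P_y/Q_x) = 8.0000 × 30.46/1722.32 ≈ 0.141.
%ΔQ_x ≈ ε × %ΔP_y = 0.141 × (-8.9%) = -1.3%.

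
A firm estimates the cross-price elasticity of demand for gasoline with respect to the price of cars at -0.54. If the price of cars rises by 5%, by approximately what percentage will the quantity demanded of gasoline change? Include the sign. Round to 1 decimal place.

%ΔQ ≈ ε × %ΔP of cars = -0.54 × (5%) = -2.7%.

-2.7%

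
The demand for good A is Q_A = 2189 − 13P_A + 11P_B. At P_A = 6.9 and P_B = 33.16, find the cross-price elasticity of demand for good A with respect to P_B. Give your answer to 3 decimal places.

0.148

At P_A = 6.9 and P_B = 33.16: Q_A = 2464.06.
∂Q_A/∂P_B = 11.
ε = (∂Q_A/∂P_B)(P_B/Q_A) = 11 × (33.16/2464.06) ≈ 0.148.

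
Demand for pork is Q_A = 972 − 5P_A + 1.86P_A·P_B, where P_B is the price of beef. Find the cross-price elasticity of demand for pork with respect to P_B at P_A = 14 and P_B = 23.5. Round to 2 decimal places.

At P_A = 14 and P_B = 23.5: Q_A = 1513.94.
∂Q_A/∂P_B = 1.86P_A = 1.86(14) = 26.0400.
ε = (∂Q_A/∂P_B)(P_B/Q_A) = 26.0400 × (23.5/1513.94) ≈ 0.40.

0.40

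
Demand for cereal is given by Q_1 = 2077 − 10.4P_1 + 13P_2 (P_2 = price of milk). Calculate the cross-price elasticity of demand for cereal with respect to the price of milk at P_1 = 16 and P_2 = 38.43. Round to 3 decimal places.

At P_1 = 16 and P_2 = 38.43: Q_1 = 2410.19.
∂Q_1/∂P_2 = 13.
ε = (∂Q_1/∂P_2)(P_2/Q_1) = 13 × (38.43/2410.19) ≈ 0.207.
Since ε > 0, cereal and milk are substitutes.

0.207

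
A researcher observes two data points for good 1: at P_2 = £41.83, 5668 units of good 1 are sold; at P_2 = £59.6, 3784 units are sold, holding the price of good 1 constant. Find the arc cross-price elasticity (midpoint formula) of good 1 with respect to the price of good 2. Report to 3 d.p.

ΔQ_1 = 3784 − 5668 = -1884; ΔP_2 = 59.6 − 41.83 = 17.77.
Midpoints: Q̄_1 = 4726.0, P̄_2 = 50.72.
ε = (ΔQ_1/Q̄_1)/(ΔP_2/P̄_2) = (-1884/4726.0)/(17.77/50.72) ≈ -1.138.

-1.138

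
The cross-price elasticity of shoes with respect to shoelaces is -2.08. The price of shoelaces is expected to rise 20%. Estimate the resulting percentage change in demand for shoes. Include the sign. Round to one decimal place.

-41.6%

%ΔQ ≈ ε × %ΔP of shoelaces = -2.08 × (20%) = -41.6%.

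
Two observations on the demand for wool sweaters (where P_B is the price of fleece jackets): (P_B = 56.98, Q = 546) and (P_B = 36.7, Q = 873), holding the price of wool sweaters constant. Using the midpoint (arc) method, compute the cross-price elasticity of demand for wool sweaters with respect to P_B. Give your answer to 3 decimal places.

ΔQ_A = 873 − 546 = 327; ΔP_B = 36.7 − 56.98 = -20.28.
Midpoints: Q̄_A = 709.5, P̄_B = 46.84.
ε = (ΔQ_A/Q̄_A)/(ΔP_B/P̄_B) = (327/709.5)/(-20.28/46.84) ≈ -1.064.
ε < 0: wool sweaters and fleece jackets are complements.

-1.064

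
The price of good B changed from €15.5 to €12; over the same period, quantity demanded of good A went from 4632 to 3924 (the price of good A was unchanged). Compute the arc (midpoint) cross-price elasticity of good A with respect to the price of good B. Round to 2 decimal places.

ΔQ_A = 3924 − 4632 = -708; ΔP_B = 12 − 15.5 = -3.5.
Midpoints: Q̄_A = 4278.0, P̄_B = 13.75.
ε = (ΔQ_A/Q̄_A)/(ΔP_B/P̄_B) = (-708/4278.0)/(-3.5/13.75) ≈ 0.65.
ε > 0: good A and good B are substitutes.

0.65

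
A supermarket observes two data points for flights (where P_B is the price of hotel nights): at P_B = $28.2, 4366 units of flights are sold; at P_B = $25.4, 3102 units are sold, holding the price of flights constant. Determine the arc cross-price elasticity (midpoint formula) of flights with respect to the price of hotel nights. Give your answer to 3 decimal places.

3.240

ΔQ_A = 3102 − 4366 = -1264; ΔP_B = 25.4 − 28.2 = -2.8.
Midpoints: Q̄_A = 3734.0, P̄_B = 26.80.
ε = (ΔQ_A/Q̄_A)/(ΔP_B/P̄_B) = (-1264/3734.0)/(-2.8/26.80) ≈ 3.240.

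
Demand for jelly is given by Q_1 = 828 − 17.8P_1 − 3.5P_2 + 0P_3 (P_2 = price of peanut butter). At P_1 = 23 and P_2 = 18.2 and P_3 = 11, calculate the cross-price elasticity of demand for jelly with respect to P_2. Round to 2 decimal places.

At P_1 = 23 and P_2 = 18.2 and P_3 = 11: Q_1 = 354.9.
∂Q_1/∂P_2 = -3.5.
ε = (∂Q_1/∂P_2)(P_2/Q_1) = -3.5 × (18.2/354.9) ≈ -0.18.

-0.18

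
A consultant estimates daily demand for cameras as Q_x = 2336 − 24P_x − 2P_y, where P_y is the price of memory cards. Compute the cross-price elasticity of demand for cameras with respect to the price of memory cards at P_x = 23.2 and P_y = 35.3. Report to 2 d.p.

At P_x = 23.2 and P_y = 35.3: Q_x = 1708.6.
∂Q_x/∂P_y = -2.
ε = (∂Q_x/∂P_y)(P_y/Q_x) = -2 × (35.3/1708.6) ≈ -0.04.
Since ε < 0, cameras and memory cards are complements.

-0.04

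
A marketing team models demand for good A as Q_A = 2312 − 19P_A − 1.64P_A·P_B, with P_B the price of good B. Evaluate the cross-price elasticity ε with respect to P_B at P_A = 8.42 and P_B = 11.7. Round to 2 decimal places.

-0.08

At P_A = 8.42 and P_B = 11.7: Q_A = 1990.457.
∂Q_A/∂P_B = -1.64P_A = -1.64(8.42) = -13.8088.
ε = (∂Q_A/∂P_B)(P_B/Q_A) = -13.8088 × (11.7/1990.457) ≈ -0.08.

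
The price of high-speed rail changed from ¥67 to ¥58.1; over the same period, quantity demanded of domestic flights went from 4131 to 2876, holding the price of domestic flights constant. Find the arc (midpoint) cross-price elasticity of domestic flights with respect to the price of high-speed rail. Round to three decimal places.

ΔQ_A = 2876 − 4131 = -1255; ΔP_B = 58.1 − 67 = -8.9.
Midpoints: Q̄_A = 3503.5, P̄_B = 62.55.
ε = (ΔQ_A/Q̄_A)/(ΔP_B/P̄_B) = (-1255/3503.5)/(-8.9/62.55) ≈ 2.518.
ε > 0: domestic flights and high-speed rail are substitutes.

2.518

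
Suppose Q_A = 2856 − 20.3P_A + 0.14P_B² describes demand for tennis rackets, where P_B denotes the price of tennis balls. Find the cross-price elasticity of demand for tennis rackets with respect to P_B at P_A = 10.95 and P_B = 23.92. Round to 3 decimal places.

0.059

At P_A = 10.95 and P_B = 23.92: Q_A = 2713.818.
∂Q_A/∂P_B = 0.28P_B = 0.28(23.92) = 6.6976.
ε = (∂Q_A/∂P_B)(P_B/Q_A) = 6.6976 × (23.92/2713.818) ≈ 0.059.
ε > 0: substitutes.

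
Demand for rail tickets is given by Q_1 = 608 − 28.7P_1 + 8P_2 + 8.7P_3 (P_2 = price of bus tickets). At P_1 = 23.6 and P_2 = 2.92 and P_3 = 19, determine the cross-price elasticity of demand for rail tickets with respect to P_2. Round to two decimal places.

At P_1 = 23.6 and P_2 = 2.92 and P_3 = 19: Q_1 = 119.34.
∂Q_1/∂P_2 = 8.
ε = (∂Q_1/∂P_2)(P_2/Q_1) = 8 × (2.92/119.34) ≈ 0.20.

0.20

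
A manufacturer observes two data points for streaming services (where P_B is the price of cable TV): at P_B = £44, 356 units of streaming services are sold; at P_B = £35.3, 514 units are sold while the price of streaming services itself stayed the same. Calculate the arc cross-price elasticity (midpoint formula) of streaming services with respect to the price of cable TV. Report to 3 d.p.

-1.655

ΔQ_A = 514 − 356 = 158; ΔP_B = 35.3 − 44 = -8.7.
Midpoints: Q̄_A = 435.0, P̄_B = 39.65.
ε = (ΔQ_A/Q̄_A)/(ΔP_B/P̄_B) = (158/435.0)/(-8.7/39.65) ≈ -1.655.
ε < 0: streaming services and cable TV are complements.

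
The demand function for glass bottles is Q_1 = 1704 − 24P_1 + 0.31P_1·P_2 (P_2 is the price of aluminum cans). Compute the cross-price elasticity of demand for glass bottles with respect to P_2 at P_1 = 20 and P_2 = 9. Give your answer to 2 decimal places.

0.04

At P_1 = 20 and P_2 = 9: Q_1 = 1279.8.
∂Q_1/∂P_2 = 0.31P_1 = 0.31(20) = 6.2000.
ε = (∂Q_1/∂P_2)(P_2/Q_1) = 6.2000 × (9/1279.8) ≈ 0.04.
ε > 0: substitutes.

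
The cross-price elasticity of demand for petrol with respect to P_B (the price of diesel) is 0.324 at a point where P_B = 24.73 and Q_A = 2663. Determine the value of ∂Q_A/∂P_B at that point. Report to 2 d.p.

34.89

ε = (∂Q_A/∂P_B)·(P_B/Q_A) ⇒ ∂Q_A/∂P_B = ε·Q_A/P_B = 0.324 × 2663/24.73 ≈ 34.89.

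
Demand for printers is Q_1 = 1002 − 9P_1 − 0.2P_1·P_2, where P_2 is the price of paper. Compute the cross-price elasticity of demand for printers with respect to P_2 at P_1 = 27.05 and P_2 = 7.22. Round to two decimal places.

-0.05

At P_1 = 27.05 and P_2 = 7.22: Q_1 = 719.490.
∂Q_1/∂P_2 = -0.2P_1 = -0.2(27.05) = -5.4100.
ε = (∂Q_1/∂P_2)(P_2/Q_1) = -5.4100 × (7.22/719.490) ≈ -0.05.
ε < 0: complements.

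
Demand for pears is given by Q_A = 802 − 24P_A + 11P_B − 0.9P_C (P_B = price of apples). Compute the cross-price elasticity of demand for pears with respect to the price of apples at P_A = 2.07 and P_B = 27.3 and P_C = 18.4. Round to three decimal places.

0.290

At P_A = 2.07 and P_B = 27.3 and P_C = 18.4: Q_A = 1036.06.
∂Q_A/∂P_B = 11.
ε = (∂Q_A/∂P_B)(P_B/Q_A) = 11 × (27.3/1036.06) ≈ 0.290.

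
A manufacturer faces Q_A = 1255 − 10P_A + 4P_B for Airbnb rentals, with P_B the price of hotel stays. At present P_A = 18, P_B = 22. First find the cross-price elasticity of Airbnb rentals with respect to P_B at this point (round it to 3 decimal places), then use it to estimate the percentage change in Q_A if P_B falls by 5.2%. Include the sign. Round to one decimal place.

At P_A = 18, P_B = 22: Q_A = 1163.
∂Q_A/∂P_B = 4.
ε = (∂Q_A/∂P_B)(P_B/Q_A) = 4.0000 × 22/1163 ≈ 0.076.
%ΔQ_A ≈ ε × %ΔP_B = 0.076 × (-5.2%) = -0.4%.

-0.4%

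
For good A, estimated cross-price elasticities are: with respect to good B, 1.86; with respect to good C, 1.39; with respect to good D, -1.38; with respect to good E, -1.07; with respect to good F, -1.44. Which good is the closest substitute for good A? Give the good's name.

good B

Substitutes have ε > 0. Among the positive values, 1.86 (good B) is largest.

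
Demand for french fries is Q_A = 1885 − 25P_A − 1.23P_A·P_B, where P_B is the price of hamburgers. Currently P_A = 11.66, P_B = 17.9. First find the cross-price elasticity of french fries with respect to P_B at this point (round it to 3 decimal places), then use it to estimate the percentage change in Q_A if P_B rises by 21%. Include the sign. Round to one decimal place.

-4.0%

At P_A = 11.66, P_B = 17.9: Q_A = 1336.782.
∂Q_A/∂P_B = -1.23P_A = -14.3418.
ε = (∂Q_A/∂P_B)(P_B/Q_A) = -14.3418 × 17.9/1336.782 ≈ -0.192.
%ΔQ_A ≈ ε × %ΔP_B = -0.192 × (21%) = -4.0%.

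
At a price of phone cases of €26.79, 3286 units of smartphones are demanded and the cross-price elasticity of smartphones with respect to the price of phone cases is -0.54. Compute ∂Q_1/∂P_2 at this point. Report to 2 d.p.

-66.24

ε = (∂Q_1/∂P_2)·(P_2/Q_1) ⇒ ∂Q_1/∂P_2 = ε·Q_1/P_2 = -0.54 × 3286/26.79 ≈ -66.24.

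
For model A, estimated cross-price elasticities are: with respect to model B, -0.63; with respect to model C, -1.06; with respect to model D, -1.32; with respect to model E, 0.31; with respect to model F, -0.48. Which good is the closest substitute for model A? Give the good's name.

Substitutes have ε > 0. Among the positive values, 0.31 (model E) is largest.

model E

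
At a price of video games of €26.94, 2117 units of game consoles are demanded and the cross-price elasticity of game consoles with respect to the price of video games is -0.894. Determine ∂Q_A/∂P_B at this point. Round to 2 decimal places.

-70.25

ε = (∂Q_A/∂P_B)·(P_B/Q_A) ⇒ ∂Q_A/∂P_B = ε·Q_A/P_B = -0.894 × 2117/26.94 ≈ -70.25.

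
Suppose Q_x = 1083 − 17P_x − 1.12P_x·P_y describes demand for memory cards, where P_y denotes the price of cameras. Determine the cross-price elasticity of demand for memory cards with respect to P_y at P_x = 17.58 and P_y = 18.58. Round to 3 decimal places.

-0.875

At P_x = 17.58 and P_y = 18.58: Q_x = 418.307.
∂Q_x/∂P_y = -1.12P_x = -1.12(17.58) = -19.6896.
ε = (∂Q_x/∂P_y)(P_y/Q_x) = -19.6896 × (18.58/418.307) ≈ -0.875.
ε < 0: complements.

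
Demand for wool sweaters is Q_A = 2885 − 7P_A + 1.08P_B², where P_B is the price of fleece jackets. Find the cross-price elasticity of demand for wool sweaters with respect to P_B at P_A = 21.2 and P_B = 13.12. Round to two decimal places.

0.13

At P_A = 21.2 and P_B = 13.12: Q_A = 2922.505.
∂Q_A/∂P_B = 2.16P_B = 2.16(13.12) = 28.3392.
ε = (∂Q_A/∂P_B)(P_B/Q_A) = 28.3392 × (13.12/2922.505) ≈ 0.13.
ε > 0: substitutes.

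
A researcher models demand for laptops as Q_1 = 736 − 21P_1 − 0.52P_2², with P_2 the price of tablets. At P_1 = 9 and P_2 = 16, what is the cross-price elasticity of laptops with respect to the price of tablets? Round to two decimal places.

-0.64

At P_1 = 9 and P_2 = 16: Q_1 = 413.88.
∂Q_1/∂P_2 = -1.04P_2 = -1.04(16) = -16.6400.
ε = (∂Q_1/∂P_2)(P_2/Q_1) = -16.6400 × (16/413.88) ≈ -0.64.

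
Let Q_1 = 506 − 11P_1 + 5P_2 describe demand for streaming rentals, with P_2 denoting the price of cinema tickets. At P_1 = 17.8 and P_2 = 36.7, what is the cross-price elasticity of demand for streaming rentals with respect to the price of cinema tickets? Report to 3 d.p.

At P_1 = 17.8 and P_2 = 36.7: Q_1 = 493.7.
∂Q_1/∂P_2 = 5.
ε = (∂Q_1/∂P_2)(P_2/Q_1) = 5 × (36.7/493.7) ≈ 0.372.

0.372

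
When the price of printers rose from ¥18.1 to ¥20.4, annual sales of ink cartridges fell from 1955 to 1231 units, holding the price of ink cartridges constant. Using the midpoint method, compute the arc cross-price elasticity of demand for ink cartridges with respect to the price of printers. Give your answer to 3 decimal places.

-3.804

ΔQ_A = 1231 − 1955 = -724; ΔP_B = 20.4 − 18.1 = 2.3.
Midpoints: Q̄_A = 1593.0, P̄_B = 19.25.
ε = (ΔQ_A/Q̄_A)/(ΔP_B/P̄_B) = (-724/1593.0)/(2.3/19.25) ≈ -3.804.
ε < 0: ink cartridges and printers are complements.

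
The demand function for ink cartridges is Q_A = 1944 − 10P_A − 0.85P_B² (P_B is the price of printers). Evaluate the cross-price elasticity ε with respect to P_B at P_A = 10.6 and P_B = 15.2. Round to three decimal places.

At P_A = 10.6 and P_B = 15.2: Q_A = 1641.616.
∂Q_A/∂P_B = -1.7P_B = -1.7(15.2) = -25.8400.
ε = (∂Q_A/∂P_B)(P_B/Q_A) = -25.8400 × (15.2/1641.616) ≈ -0.239.
ε < 0: complements.

-0.239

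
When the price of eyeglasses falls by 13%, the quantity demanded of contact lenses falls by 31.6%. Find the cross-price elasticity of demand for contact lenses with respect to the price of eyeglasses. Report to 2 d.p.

2.43

ε = (%ΔQ of contact lenses) / (%ΔP of eyeglasses) = (-31.6%) / (-13%) ≈ 2.43.
Positive cross-price elasticity: substitutes.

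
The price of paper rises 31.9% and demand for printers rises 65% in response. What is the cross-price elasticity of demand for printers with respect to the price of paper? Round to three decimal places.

2.038

ε = (%ΔQ of printers) / (%ΔP of paper) = (65%) / (31.9%) ≈ 2.038.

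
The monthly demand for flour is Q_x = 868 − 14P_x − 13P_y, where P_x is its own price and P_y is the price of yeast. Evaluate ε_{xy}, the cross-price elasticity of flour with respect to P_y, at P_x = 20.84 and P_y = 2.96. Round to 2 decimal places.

At P_x = 20.84 and P_y = 2.96: Q_x = 537.76.
∂Q_x/∂P_y = -13.
ε = (∂Q_x/∂P_y)(P_y/Q_x) = -13 × (2.96/537.76) ≈ -0.07.

-0.07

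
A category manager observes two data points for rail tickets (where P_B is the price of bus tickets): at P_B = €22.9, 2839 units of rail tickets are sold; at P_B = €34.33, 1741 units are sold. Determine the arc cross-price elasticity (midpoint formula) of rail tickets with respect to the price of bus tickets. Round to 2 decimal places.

-1.20

ΔQ_A = 1741 − 2839 = -1098; ΔP_B = 34.33 − 22.9 = 11.43.
Midpoints: Q̄_A = 2290.0, P̄_B = 28.61.
ε = (ΔQ_A/Q̄_A)/(ΔP_B/P̄_B) = (-1098/2290.0)/(11.43/28.61) ≈ -1.20.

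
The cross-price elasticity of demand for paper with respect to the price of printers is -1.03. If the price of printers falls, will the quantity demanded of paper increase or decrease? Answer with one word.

ε < 0 and the price of printers falls, so the quantity of paper moves in the opposite direction: it increases.

increase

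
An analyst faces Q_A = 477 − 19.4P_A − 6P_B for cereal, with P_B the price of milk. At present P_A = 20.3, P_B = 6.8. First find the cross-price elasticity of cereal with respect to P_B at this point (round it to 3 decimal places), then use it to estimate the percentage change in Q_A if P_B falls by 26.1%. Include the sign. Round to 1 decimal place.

25.1%

At P_A = 20.3, P_B = 6.8: Q_A = 42.38.
∂Q_A/∂P_B = -6.
ε = (∂Q_A/∂P_B)(P_B/Q_A) = -6.0000 × 6.8/42.38 ≈ -0.963.
%ΔQ_A ≈ ε × %ΔP_B = -0.963 × (-26.1%) = 25.1%.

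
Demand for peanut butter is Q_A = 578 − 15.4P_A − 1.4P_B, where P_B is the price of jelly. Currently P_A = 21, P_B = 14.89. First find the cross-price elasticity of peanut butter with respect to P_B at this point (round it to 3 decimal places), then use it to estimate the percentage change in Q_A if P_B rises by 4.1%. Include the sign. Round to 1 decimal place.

At P_A = 21, P_B = 14.89: Q_A = 233.754.
∂Q_A/∂P_B = -1.4.
ε = (∂Q_A/∂P_B)(P_B/Q_A) = -1.4000 × 14.89/233.754 ≈ -0.089.
%ΔQ_A ≈ ε × %ΔP_B = -0.089 × (4.1%) = -0.4%.

-0.4%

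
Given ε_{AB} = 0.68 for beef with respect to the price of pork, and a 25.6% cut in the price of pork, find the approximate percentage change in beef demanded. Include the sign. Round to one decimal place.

-17.4%

%ΔQ ≈ ε × %ΔP of pork = 0.68 × (-25.6%) = -17.4%.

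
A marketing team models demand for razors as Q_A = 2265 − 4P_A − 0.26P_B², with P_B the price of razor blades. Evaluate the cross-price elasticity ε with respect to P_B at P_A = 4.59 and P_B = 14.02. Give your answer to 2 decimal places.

-0.05

At P_A = 4.59 and P_B = 14.02: Q_A = 2195.534.
∂Q_A/∂P_B = -0.52P_B = -0.52(14.02) = -7.2904.
ε = (∂Q_A/∂P_B)(P_B/Q_A) = -7.2904 × (14.02/2195.534) ≈ -0.05.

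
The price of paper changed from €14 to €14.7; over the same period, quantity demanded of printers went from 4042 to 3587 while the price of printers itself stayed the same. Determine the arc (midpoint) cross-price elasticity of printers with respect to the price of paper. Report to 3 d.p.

ΔQ_A = 3587 − 4042 = -455; ΔP_B = 14.7 − 14 = 0.7.
Midpoints: Q̄_A = 3814.5, P̄_B = 14.35.
ε = (ΔQ_A/Q̄_A)/(ΔP_B/P̄_B) = (-455/3814.5)/(0.7/14.35) ≈ -2.445.
ε < 0: printers and paper are complements.

-2.445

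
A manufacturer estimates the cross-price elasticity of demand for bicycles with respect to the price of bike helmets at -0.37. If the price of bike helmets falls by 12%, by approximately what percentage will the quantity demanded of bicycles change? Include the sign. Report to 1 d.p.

4.4%

%ΔQ ≈ ε × %ΔP of bike helmets = -0.37 × (-12%) = 4.4%.
Demand for bicycles rises by about 4.4%.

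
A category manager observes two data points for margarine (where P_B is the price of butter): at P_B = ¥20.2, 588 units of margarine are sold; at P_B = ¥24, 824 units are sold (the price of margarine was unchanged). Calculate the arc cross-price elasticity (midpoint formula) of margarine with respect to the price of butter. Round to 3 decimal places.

ΔQ_A = 824 − 588 = 236; ΔP_B = 24 − 20.2 = 3.8.
Midpoints: Q̄_A = 706.0, P̄_B = 22.10.
ε = (ΔQ_A/Q̄_A)/(ΔP_B/P̄_B) = (236/706.0)/(3.8/22.10) ≈ 1.944.

1.944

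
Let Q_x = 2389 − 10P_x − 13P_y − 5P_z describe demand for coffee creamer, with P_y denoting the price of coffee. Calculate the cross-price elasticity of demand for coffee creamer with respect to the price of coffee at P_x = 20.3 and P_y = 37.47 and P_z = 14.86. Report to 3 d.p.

-0.300

At P_x = 20.3 and P_y = 37.47 and P_z = 14.86: Q_x = 1624.59.
∂Q_x/∂P_y = -13.
ε = (∂Q_x/∂P_y)(P_y/Q_x) = -13 × (37.47/1624.59) ≈ -0.300.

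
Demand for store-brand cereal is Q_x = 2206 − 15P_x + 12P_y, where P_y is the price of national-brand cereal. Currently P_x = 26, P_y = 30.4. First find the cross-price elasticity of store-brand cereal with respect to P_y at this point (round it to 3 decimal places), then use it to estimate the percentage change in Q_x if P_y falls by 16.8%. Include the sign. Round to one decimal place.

At P_x = 26, P_y = 30.4: Q_x = 2180.8.
∂Q_x/∂P_y = 12.
ε = (∂Q_x/∂P_y)(P_y/Q_x) = 12.0000 × 30.4/2180.8 ≈ 0.167.
%ΔQ_x ≈ ε × %ΔP_y = 0.167 × (-16.8%) = -2.8%.

-2.8%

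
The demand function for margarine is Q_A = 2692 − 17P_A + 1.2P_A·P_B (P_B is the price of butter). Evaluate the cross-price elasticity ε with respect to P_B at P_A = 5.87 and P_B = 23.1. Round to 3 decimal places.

0.059

At P_A = 5.87 and P_B = 23.1: Q_A = 2754.926.
∂Q_A/∂P_B = 1.2P_A = 1.2(5.87) = 7.0440.
ε = (∂Q_A/∂P_B)(P_B/Q_A) = 7.0440 × (23.1/2754.926) ≈ 0.059.
ε > 0: substitutes.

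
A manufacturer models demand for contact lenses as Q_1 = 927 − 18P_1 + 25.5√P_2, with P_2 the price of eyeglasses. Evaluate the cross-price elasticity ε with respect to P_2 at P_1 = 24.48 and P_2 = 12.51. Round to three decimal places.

At P_1 = 24.48 and P_2 = 12.51: Q_1 = 576.552.
∂Q_1/∂P_2 = 25.5/(2√P_2) = 25.5/(2√12.51) = 3.6048.
ε = (∂Q_1/∂P_2)(P_2/Q_1) = 3.6048 × (12.51/576.552) ≈ 0.078.

0.078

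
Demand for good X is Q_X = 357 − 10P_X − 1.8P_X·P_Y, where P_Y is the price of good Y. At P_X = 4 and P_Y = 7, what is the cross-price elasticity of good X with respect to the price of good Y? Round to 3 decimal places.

At P_X = 4 and P_Y = 7: Q_X = 266.6.
∂Q_X/∂P_Y = -1.8P_X = -1.8(4) = -7.2000.
ε = (∂Q_X/∂P_Y)(P_Y/Q_X) = -7.2000 × (7/266.6) ≈ -0.189.
ε < 0: complements.

-0.189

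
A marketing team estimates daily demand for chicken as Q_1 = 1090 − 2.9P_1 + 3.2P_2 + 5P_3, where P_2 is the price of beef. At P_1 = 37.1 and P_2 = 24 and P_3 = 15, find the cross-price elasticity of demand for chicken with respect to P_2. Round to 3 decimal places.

0.068

At P_1 = 37.1 and P_2 = 24 and P_3 = 15: Q_1 = 1134.21.
∂Q_1/∂P_2 = 3.2.
ε = (∂Q_1/∂P_2)(P_2/Q_1) = 3.2 × (24/1134.21) ≈ 0.068.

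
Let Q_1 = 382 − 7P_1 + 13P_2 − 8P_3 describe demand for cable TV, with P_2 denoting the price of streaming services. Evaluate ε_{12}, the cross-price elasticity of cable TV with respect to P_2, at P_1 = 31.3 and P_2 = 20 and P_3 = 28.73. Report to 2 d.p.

At P_1 = 31.3 and P_2 = 20 and P_3 = 28.73: Q_1 = 193.06.
∂Q_1/∂P_2 = 13.
ε = (∂Q_1/∂P_2)(P_2/Q_1) = 13 × (20/193.06) ≈ 1.35.
Since ε > 0, cable TV and streaming services are substitutes.

1.35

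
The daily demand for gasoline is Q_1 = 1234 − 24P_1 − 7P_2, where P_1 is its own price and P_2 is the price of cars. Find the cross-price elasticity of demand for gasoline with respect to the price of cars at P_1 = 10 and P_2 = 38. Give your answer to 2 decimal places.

At P_1 = 10 and P_2 = 38: Q_1 = 728.
∂Q_1/∂P_2 = -7.
ε = (∂Q_1/∂P_2)(P_2/Q_1) = -7 × (38/728) ≈ -0.37.
Since ε < 0, gasoline and cars are complements.

-0.37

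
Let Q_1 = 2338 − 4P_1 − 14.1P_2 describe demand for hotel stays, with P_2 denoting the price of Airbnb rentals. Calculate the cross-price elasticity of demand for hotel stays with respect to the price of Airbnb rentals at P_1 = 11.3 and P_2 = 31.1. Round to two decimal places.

At P_1 = 11.3 and P_2 = 31.1: Q_1 = 1854.29.
∂Q_1/∂P_2 = -14.1.
ε = (∂Q_1/∂P_2)(P_2/Q_1) = -14.1 × (31.1/1854.29) ≈ -0.24.
Since ε < 0, hotel stays and Airbnb rentals are complements.

-0.24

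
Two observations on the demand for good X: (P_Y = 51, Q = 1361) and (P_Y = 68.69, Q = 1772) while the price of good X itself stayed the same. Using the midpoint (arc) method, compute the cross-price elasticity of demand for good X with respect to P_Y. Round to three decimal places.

ΔQ_X = 1772 − 1361 = 411; ΔP_Y = 68.69 − 51 = 17.69.
Midpoints: Q̄_X = 1566.5, P̄_Y = 59.84.
ε = (ΔQ_X/Q̄_X)/(ΔP_Y/P̄_Y) = (411/1566.5)/(17.69/59.84) ≈ 0.888.

0.888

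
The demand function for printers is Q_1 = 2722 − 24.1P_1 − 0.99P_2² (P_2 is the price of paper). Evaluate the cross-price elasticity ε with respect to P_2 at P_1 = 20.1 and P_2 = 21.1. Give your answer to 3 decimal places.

-0.491

At P_1 = 20.1 and P_2 = 21.1: Q_1 = 1796.832.
∂Q_1/∂P_2 = -1.98P_2 = -1.98(21.1) = -41.7780.
ε = (∂Q_1/∂P_2)(P_2/Q_1) = -41.7780 × (21.1/1796.832) ≈ -0.491.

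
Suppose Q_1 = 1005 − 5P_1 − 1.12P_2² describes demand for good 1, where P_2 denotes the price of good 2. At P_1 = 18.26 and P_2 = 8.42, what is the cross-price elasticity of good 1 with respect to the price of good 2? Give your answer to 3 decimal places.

At P_1 = 18.26 and P_2 = 8.42: Q_1 = 834.296.
∂Q_1/∂P_2 = -2.24P_2 = -2.24(8.42) = -18.8608.
ε = (∂Q_1/∂P_2)(P_2/Q_1) = -18.8608 × (8.42/834.296) ≈ -0.190.
ε < 0: complements.

-0.190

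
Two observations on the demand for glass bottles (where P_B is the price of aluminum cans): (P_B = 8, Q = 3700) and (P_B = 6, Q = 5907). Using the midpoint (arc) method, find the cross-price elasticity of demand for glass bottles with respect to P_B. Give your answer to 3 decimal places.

ΔQ_A = 5907 − 3700 = 2207; ΔP_B = 6 − 8 = -2.
Midpoints: Q̄_A = 4803.5, P̄_B = 7.00.
ε = (ΔQ_A/Q̄_A)/(ΔP_B/P̄_B) = (2207/4803.5)/(-2/7.00) ≈ -1.608.
ε < 0: glass bottles and aluminum cans are complements.

-1.608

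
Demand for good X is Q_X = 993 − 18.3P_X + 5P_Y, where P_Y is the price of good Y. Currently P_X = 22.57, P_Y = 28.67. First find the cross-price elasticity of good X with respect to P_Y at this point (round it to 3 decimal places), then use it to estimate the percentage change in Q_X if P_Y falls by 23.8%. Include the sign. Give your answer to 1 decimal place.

At P_X = 22.57, P_Y = 28.67: Q_X = 723.319.
∂Q_X/∂P_Y = 5.
ε = (∂Q_X/∂P_Y)(P_Y/Q_X) = 5.0000 × 28.67/723.319 ≈ 0.198.
%ΔQ_X ≈ ε × %ΔP_Y = 0.198 × (-23.8%) = -4.7%.

-4.7%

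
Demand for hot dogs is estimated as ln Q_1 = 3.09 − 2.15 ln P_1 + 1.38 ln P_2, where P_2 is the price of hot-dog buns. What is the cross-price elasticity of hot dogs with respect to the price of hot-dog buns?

1.38

In a log-linear (constant-elasticity) demand function, the coefficient on ln P_2 is the cross-price elasticity.
ε = 1.38. Positive, so hot dogs and hot-dog buns are substitutes.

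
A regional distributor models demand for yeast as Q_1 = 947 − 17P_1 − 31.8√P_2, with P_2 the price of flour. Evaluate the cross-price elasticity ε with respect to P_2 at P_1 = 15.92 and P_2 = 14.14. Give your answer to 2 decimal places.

At P_1 = 15.92 and P_2 = 14.14: Q_1 = 556.782.
∂Q_1/∂P_2 = -31.8/(2√P_2) = -31.8/(2√14.14) = -4.2284.
ε = (∂Q_1/∂P_2)(P_2/Q_1) = -4.2284 × (14.14/556.782) ≈ -0.11.

-0.11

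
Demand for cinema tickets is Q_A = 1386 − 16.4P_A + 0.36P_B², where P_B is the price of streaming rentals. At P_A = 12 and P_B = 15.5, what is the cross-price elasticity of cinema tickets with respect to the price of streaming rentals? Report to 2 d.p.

0.14

At P_A = 12 and P_B = 15.5: Q_A = 1275.69.
∂Q_A/∂P_B = 0.72P_B = 0.72(15.5) = 11.1600.
ε = (∂Q_A/∂P_B)(P_B/Q_A) = 11.1600 × (15.5/1275.69) ≈ 0.14.
ε > 0: substitutes.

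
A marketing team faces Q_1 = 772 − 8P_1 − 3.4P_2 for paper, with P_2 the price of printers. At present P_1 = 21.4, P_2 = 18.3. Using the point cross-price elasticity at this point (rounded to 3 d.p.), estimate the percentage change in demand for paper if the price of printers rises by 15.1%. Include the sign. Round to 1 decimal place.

-1.8%

At P_1 = 21.4, P_2 = 18.3: Q_1 = 538.58.
∂Q_1/∂P_2 = -3.4.
ε = (∂Q_1/∂P_2)(P_2/Q_1) = -3.4000 × 18.3/538.58 ≈ -0.116.
%ΔQ_1 ≈ ε × %ΔP_2 = -0.116 × (15.1%) = -1.8%.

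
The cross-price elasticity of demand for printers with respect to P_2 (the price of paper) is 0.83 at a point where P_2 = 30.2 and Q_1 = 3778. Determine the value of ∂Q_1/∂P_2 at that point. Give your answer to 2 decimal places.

ε = (∂Q_1/∂P_2)·(P_2/Q_1) ⇒ ∂Q_1/∂P_2 = ε·Q_1/P_2 = 0.83 × 3778/30.2 ≈ 103.83.

103.83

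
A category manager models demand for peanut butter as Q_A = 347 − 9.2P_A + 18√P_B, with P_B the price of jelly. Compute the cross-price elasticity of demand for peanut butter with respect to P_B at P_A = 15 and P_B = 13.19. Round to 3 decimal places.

At P_A = 15 and P_B = 13.19: Q_A = 274.372.
∂Q_A/∂P_B = 18/(2√P_B) = 18/(2√13.19) = 2.4781.
ε = (∂Q_A/∂P_B)(P_B/Q_A) = 2.4781 × (13.19/274.372) ≈ 0.119.
ε > 0: substitutes.

0.119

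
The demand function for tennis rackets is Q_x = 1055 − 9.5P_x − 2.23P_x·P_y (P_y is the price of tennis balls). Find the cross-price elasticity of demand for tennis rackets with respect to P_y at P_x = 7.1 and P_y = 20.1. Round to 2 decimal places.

At P_x = 7.1 and P_y = 20.1: Q_x = 669.307.
∂Q_x/∂P_y = -2.23P_x = -2.23(7.1) = -15.8330.
ε = (∂Q_x/∂P_y)(P_y/Q_x) = -15.8330 × (20.1/669.307) ≈ -0.48.

-0.48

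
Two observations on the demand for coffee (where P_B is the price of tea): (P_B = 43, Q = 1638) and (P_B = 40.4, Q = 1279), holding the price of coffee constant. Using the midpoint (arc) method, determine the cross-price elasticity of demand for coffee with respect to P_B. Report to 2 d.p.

ΔQ_A = 1279 − 1638 = -359; ΔP_B = 40.4 − 43 = -2.6.
Midpoints: Q̄_A = 1458.5, P̄_B = 41.70.
ε = (ΔQ_A/Q̄_A)/(ΔP_B/P̄_B) = (-359/1458.5)/(-2.6/41.70) ≈ 3.95.
ε > 0: coffee and tea are substitutes.

3.95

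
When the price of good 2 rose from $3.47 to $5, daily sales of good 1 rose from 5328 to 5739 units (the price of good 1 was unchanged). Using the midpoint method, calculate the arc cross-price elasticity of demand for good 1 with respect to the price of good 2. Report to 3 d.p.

ΔQ_1 = 5739 − 5328 = 411; ΔP_2 = 5 − 3.47 = 1.53.
Midpoints: Q̄_1 = 5533.5, P̄_2 = 4.24.
ε = (ΔQ_1/Q̄_1)/(ΔP_2/P̄_2) = (411/5533.5)/(1.53/4.24) ≈ 0.206.

0.206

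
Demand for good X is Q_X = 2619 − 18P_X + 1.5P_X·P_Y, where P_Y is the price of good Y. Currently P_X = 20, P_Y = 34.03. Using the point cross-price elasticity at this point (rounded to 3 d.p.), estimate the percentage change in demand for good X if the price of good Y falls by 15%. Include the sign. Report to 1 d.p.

At P_X = 20, P_Y = 34.03: Q_X = 3279.9.
∂Q_X/∂P_Y = 1.5P_X = 30.0000.
ε = (∂Q_X/∂P_Y)(P_Y/Q_X) = 30.0000 × 34.03/3279.9 ≈ 0.311.
%ΔQ_X ≈ ε × %ΔP_Y = 0.311 × (-15%) = -4.7%.

-4.7%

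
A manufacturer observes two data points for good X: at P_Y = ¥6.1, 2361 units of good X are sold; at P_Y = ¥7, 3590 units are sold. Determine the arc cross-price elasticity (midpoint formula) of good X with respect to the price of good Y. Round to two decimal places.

ΔQ_X = 3590 − 2361 = 1229; ΔP_Y = 7 − 6.1 = 0.9.
Midpoints: Q̄_X = 2975.5, P̄_Y = 6.55.
ε = (ΔQ_X/Q̄_X)/(ΔP_Y/P̄_Y) = (1229/2975.5)/(0.9/6.55) ≈ 3.01.
ε > 0: good X and good Y are substitutes.

3.01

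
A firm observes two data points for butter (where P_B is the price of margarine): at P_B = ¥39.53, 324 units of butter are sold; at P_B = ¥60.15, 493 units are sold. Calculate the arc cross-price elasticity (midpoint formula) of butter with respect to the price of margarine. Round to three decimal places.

1.000

ΔQ_A = 493 − 324 = 169; ΔP_B = 60.15 − 39.53 = 20.62.
Midpoints: Q̄_A = 408.5, P̄_B = 49.84.
ε = (ΔQ_A/Q̄_A)/(ΔP_B/P̄_B) = (169/408.5)/(20.62/49.84) ≈ 1.000.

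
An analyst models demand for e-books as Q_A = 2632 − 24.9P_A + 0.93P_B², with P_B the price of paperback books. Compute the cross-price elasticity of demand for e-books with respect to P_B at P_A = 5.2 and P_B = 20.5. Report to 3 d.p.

0.270

At P_A = 5.2 and P_B = 20.5: Q_A = 2893.352.
∂Q_A/∂P_B = 1.86P_B = 1.86(20.5) = 38.1300.
ε = (∂Q_A/∂P_B)(P_B/Q_A) = 38.1300 × (20.5/2893.352) ≈ 0.270.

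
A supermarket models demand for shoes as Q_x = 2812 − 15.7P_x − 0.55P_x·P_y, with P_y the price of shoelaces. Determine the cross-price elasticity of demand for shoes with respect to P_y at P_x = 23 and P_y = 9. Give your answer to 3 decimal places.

At P_x = 23 and P_y = 9: Q_x = 2337.05.
∂Q_x/∂P_y = -0.55P_x = -0.55(23) = -12.6500.
ε = (∂Q_x/∂P_y)(P_y/Q_x) = -12.6500 × (9/2337.05) ≈ -0.049.

-0.049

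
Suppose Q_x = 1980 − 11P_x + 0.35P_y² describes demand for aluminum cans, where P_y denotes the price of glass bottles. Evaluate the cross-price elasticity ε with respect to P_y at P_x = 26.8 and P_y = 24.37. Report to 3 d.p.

0.220

At P_x = 26.8 and P_y = 24.37: Q_x = 1893.064.
∂Q_x/∂P_y = 0.7P_y = 0.7(24.37) = 17.0590.
ε = (∂Q_x/∂P_y)(P_y/Q_x) = 17.0590 × (24.37/1893.064) ≈ 0.220.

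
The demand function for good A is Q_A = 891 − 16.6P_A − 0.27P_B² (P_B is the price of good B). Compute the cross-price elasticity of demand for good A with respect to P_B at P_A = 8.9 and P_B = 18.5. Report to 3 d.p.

At P_A = 8.9 and P_B = 18.5: Q_A = 650.852.
∂Q_A/∂P_B = -0.54P_B = -0.54(18.5) = -9.9900.
ε = (∂Q_A/∂P_B)(P_B/Q_A) = -9.9900 × (18.5/650.852) ≈ -0.284.
ε < 0: complements.

-0.284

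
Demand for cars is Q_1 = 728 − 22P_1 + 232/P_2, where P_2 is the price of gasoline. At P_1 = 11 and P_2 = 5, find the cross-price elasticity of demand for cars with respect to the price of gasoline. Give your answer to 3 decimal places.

-0.087

At P_1 = 11 and P_2 = 5: Q_1 = 532.4.
∂Q_1/∂P_2 = −232/P_2² = -9.2800.
ε = (∂Q_1/∂P_2)(P_2/Q_1) = -9.2800 × (5/532.4) ≈ -0.087.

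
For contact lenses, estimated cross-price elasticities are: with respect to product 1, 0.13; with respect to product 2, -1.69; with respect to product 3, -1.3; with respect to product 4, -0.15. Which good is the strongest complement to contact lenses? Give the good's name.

product 2

Complements have ε < 0. The most negative value is -1.69 (product 2).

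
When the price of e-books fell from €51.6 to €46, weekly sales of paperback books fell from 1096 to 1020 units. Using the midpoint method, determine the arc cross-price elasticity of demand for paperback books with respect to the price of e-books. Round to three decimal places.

0.626

ΔQ_A = 1020 − 1096 = -76; ΔP_B = 46 − 51.6 = -5.6.
Midpoints: Q̄_A = 1058.0, P̄_B = 48.80.
ε = (ΔQ_A/Q̄_A)/(ΔP_B/P̄_B) = (-76/1058.0)/(-5.6/48.80) ≈ 0.626.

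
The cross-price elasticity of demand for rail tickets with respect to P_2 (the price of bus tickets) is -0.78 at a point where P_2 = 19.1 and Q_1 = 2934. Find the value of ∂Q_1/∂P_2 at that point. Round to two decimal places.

-119.82

ε = (∂Q_1/∂P_2)·(P_2/Q_1) ⇒ ∂Q_1/∂P_2 = ε·Q_1/P_2 = -0.78 × 2934/19.1 ≈ -119.82.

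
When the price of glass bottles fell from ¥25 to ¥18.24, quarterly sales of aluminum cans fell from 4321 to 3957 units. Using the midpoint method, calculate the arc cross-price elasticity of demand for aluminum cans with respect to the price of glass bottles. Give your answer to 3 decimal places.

0.281

ΔQ_A = 3957 − 4321 = -364; ΔP_B = 18.24 − 25 = -6.76.
Midpoints: Q̄_A = 4139.0, P̄_B = 21.62.
ε = (ΔQ_A/Q̄_A)/(ΔP_B/P̄_B) = (-364/4139.0)/(-6.76/21.62) ≈ 0.281.
ε > 0: aluminum cans and glass bottles are substitutes.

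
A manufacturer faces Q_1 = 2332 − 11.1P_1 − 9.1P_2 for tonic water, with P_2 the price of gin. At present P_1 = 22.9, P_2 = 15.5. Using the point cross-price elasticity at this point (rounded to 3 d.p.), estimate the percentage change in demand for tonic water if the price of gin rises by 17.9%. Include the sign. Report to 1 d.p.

At P_1 = 22.9, P_2 = 15.5: Q_1 = 1936.76.
∂Q_1/∂P_2 = -9.1.
ε = (∂Q_1/∂P_2)(P_2/Q_1) = -9.1000 × 15.5/1936.76 ≈ -0.073.
%ΔQ_1 ≈ ε × %ΔP_2 = -0.073 × (17.9%) = -1.3%.

-1.3%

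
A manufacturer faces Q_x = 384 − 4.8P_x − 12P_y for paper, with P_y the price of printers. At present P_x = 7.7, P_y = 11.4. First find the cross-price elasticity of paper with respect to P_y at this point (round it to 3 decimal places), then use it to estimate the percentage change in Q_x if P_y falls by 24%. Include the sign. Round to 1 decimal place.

15.6%

At P_x = 7.7, P_y = 11.4: Q_x = 210.24.
∂Q_x/∂P_y = -12.
ε = (∂Q_x/∂P_y)(P_y/Q_x) = -12.0000 × 11.4/210.24 ≈ -0.651.
%ΔQ_x ≈ ε × %ΔP_y = -0.651 × (-24%) = 15.6%.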